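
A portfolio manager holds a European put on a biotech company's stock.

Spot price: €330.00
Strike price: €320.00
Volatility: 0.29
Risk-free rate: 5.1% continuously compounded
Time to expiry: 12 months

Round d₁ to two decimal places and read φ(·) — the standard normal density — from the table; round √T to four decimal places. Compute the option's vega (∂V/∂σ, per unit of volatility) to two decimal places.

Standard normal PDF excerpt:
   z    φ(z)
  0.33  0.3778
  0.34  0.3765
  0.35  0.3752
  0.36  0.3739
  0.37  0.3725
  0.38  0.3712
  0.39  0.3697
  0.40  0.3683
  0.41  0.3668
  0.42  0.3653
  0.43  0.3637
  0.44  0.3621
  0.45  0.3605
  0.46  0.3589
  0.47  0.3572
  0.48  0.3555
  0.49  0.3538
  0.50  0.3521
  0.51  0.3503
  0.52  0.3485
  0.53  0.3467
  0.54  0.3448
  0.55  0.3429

120.02

σ√T = 0.29 × 1.0000 = 0.2900
d₁ = [ln(330/320) + (0.051 + 0.29²/2)·1] / 0.2900 = [0.0308 + 0.0930] / 0.2900 = 0.4270 ≈ 0.43
√T = √1 = 1.0000
φ(d₁) = φ(0.43) = 0.3637
vega = S·φ(d₁)·√T = 330·0.3637·1.0000 = 120.0210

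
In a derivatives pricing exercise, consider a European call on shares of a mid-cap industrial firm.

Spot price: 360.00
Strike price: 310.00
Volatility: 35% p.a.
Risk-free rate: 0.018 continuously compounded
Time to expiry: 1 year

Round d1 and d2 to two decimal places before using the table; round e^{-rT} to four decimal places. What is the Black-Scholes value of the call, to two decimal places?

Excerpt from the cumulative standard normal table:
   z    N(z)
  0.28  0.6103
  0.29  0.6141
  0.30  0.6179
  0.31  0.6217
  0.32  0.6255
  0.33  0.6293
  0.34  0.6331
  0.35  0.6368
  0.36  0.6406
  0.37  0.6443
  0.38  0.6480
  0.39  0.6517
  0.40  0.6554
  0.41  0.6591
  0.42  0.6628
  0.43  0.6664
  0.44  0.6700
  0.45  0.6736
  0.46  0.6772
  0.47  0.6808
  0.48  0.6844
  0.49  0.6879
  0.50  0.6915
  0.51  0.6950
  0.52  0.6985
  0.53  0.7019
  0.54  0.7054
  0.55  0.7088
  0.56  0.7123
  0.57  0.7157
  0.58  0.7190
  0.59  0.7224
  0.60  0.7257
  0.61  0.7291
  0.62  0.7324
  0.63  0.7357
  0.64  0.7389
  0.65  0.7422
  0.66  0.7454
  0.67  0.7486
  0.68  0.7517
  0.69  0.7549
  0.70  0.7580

σ√T = 0.35 × 1.0000 = 0.3500
d₁ = [ln(360/310) + (0.018 + ½·0.35²)·1] / (σ√T) = (0.1495 + 0.0792) / 0.3500 = 0.6537 ⇒ 0.65
d₂ = 0.6537 − 0.3500 = 0.3037 ⇒ 0.30
e^(−rT) = e^(−0.018·1) = 0.9822
N(d₁) = N(0.65) = 0.7422;  N(d₂) = N(0.30) = 0.6179
C = 360·0.7422 − 310·0.9822·0.6179 = 267.1920 − 188.1394 = 79.0526

79.05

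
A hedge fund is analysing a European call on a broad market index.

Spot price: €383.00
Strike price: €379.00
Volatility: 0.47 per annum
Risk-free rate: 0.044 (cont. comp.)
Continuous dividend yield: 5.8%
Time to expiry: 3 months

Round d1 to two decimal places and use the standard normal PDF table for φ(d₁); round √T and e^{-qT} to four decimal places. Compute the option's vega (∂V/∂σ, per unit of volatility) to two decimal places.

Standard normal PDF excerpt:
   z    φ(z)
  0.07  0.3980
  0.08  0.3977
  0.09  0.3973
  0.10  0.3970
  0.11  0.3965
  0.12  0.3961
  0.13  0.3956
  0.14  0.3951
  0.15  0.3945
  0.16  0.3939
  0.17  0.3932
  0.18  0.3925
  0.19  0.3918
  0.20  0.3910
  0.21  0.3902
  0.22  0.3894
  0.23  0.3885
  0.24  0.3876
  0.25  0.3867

74.46

T = 0.25;  σ√T = 0.2350
d₁ = [ln(383/379) + (0.044 − 0.058 + 0.47²/2)·0.25] / 0.2350 = [0.0105 + 0.0241] / 0.2350 = 0.1473 which rounds to 0.15
√T = √0.25 = 0.5000
φ(d₁) = φ(0.15) = 0.3945
exp(−qT) = exp(−0.058·0.25) = 0.9856
vega = S·exp(−qT)·φ(d₁)·√T = 383·0.9856·0.3945·0.5000 = 74.4589
(Call and put vega coincide under Black-Scholes.)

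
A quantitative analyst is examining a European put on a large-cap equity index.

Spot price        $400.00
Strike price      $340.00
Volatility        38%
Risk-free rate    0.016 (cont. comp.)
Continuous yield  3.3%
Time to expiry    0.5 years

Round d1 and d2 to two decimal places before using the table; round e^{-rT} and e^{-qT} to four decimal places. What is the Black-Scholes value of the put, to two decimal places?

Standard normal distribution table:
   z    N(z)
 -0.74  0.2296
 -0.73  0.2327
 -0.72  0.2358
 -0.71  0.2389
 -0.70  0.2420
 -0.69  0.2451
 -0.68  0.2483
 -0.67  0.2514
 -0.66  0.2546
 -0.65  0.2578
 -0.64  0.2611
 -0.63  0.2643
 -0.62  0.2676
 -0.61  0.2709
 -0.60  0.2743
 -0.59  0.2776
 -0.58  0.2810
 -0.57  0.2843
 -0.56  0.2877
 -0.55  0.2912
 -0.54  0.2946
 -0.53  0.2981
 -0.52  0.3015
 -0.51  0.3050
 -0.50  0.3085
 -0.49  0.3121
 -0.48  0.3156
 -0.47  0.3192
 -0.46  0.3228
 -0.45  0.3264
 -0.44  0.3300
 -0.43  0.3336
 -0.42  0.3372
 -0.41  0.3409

σ√T = 0.38·√0.5 = 0.2687
d₁ = [ln(400/340) + (0.016 − 0.033 + ½·0.38²)·0.5] / (σ√T) = (0.1625 + 0.0276) / 0.2687 = 0.7075 → 0.71
d₂ = 0.7075 − 0.2687 = 0.4388 → 0.44
exp(−qT) = exp(−0.033·0.5) = 0.9836;  exp(−rT) = exp(−0.016·0.5) = 0.9920
P = 340·0.9920·N(-0.44) − 400·0.9836·N(-0.71) = 340·0.9920·0.3300 − 400·0.9836·0.2389 = 111.3024 − 93.9928 = 17.3096

$17.31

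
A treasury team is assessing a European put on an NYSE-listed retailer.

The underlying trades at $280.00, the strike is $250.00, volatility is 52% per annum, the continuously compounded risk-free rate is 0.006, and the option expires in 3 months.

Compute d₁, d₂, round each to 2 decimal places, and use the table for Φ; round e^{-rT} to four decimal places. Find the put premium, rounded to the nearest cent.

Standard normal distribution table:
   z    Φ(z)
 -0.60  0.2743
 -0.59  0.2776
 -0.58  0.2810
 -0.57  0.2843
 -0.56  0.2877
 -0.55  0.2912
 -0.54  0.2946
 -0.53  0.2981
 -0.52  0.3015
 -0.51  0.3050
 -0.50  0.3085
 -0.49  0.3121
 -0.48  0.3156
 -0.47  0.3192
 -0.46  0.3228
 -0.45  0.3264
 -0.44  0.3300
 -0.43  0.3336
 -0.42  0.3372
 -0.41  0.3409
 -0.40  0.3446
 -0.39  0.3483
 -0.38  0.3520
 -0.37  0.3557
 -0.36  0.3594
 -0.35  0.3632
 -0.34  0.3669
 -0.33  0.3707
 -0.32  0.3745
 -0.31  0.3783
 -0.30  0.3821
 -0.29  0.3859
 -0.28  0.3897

$14.83

σ√T = 0.52·√0.25 = 0.2600
d₁ = [ln(280/250) + (0.006 + 0.52²/2)·0.25] / 0.2600 = [0.1133 + 0.0353] / 0.2600 = 0.5716 which rounds to 0.57
d₂ = d₁ − σ√T = 0.5716 − 0.2600 = 0.3116 which rounds to 0.31
e^(−rT) = e^(−0.006·0.25) = 0.9985
N(−d₂) = N(-0.31) = 0.3783;  N(−d₁) = N(-0.57) = 0.2843
P = 250·0.9985·0.3783 − 280·0.2843 = 94.4331 − 79.6040 = 14.8291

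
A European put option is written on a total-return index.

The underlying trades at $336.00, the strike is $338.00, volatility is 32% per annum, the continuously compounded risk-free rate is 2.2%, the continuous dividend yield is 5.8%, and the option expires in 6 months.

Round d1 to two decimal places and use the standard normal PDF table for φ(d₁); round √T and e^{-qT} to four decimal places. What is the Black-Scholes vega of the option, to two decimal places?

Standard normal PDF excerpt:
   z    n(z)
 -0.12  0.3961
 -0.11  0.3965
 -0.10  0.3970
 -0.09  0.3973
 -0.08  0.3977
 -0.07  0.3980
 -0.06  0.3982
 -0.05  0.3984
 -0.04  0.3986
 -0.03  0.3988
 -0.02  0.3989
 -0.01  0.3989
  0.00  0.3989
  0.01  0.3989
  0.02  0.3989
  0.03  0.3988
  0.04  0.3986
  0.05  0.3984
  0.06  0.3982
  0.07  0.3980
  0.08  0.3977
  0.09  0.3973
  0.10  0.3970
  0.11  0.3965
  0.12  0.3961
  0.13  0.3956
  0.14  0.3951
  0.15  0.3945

σ√T = 0.32·√0.5 = 0.2263
ln(S/K) + (r − q + σ²/2)T = ln(336/338) + (0.022 − 0.058 + 0.32²/2)·0.5 = -0.0059 + 0.0076 = 0.0017
d₁ = 0.0017 / 0.2263 = 0.0074 which rounds to 0.01
√T = √0.5 = 0.7071
φ(d₁) = φ(0.01) = 0.3989
e^(−qT) = e^(−0.058·0.5) = 0.9714
vega = S·e^(−qT)·φ(d₁)·√T = 336·0.9714·0.3989·0.7071 = 92.0624
(Call and put vega coincide under Black-Scholes.)

92.06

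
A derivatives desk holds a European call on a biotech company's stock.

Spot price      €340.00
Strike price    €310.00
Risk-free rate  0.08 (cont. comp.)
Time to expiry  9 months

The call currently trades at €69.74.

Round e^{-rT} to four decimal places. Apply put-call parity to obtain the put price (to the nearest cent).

exp(−rT) = exp(−0.08·0.75) = 0.9418
Put-call parity: C − P = S − K·e^(−rT) = 340 − 310·0.9418 = 340 − 291.9580 = 48.0420
P = C − (C − P) = 69.74 − (48.0420) = 21.6980

€21.70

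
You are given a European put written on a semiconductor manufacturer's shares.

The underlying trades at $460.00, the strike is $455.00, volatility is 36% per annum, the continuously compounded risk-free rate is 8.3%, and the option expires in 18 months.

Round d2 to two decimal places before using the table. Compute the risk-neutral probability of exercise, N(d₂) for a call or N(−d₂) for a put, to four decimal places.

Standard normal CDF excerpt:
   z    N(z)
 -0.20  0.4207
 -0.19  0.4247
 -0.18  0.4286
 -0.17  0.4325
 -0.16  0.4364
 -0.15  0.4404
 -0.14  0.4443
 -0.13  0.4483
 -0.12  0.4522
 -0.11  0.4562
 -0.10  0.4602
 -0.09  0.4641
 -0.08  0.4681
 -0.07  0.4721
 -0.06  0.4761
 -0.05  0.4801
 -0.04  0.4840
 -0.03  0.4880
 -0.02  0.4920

σ√T = 0.36·√1.5 = 0.4409
d₁ = [ln(460/455) + (0.083 + 0.36²/2)·1.5] / 0.4409 = [0.0109 + 0.2217] / 0.4409 = 0.5276 which rounds to 0.53
d₂ = d₁ − σ√T = 0.5276 − 0.4409 = 0.0867 which rounds to 0.09
Risk-neutral Pr[S_T < K] = N(−d₂) = N(-0.09) = 0.4641

0.4641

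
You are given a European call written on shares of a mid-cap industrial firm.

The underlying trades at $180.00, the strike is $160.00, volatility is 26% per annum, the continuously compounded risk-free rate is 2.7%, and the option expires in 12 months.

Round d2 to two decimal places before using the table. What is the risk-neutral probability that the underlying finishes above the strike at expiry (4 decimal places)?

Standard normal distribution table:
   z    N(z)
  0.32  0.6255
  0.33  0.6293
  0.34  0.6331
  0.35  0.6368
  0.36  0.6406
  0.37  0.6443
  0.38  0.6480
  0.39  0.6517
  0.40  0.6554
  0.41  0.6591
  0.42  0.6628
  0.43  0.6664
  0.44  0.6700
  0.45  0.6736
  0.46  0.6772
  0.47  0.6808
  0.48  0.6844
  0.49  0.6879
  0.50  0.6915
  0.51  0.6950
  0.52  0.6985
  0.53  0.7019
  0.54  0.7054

0.6664

σ√T = 0.26 × 1.0000 = 0.2600
d₁ = [ln(180/160) + (0.027 + 0.26²/2)·1] / 0.2600 = [0.1178 + 0.0608] / 0.2600 = 0.6869 ≈ 0.69
d₂ = d₁ − σ√T = 0.6869 − 0.2600 = 0.4269 ≈ 0.43
Pr(exercise) under Q = N(d₂) = 0.6664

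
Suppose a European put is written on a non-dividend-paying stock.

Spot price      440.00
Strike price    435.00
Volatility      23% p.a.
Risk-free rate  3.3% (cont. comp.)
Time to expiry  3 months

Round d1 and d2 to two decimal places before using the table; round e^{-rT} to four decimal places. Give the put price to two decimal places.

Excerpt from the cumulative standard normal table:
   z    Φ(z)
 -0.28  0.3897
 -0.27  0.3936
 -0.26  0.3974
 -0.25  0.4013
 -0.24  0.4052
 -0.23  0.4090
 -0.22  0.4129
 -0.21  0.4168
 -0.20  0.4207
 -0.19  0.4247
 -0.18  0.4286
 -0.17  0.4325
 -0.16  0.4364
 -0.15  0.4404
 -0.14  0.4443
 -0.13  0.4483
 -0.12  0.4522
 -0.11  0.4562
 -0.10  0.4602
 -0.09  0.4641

σ√T = 0.23 × 0.5000 = 0.1150
d₁ = [ln(440/435) + (0.033 + 0.23²/2)·0.25] / 0.1150 = [0.0114 + 0.0149] / 0.1150 = 0.2286 ≈ 0.23
d₂ = d₁ − σ√T = 0.2286 − 0.1150 = 0.1136 ≈ 0.11
e^(−rT) = e^(−0.033·0.25) = 0.9918
P = 435·0.9918·N(-0.11) − 440·N(-0.23) = 435·0.9918·0.4562 − 440·0.4090 = 196.8197 − 179.9600 = 16.8597

16.86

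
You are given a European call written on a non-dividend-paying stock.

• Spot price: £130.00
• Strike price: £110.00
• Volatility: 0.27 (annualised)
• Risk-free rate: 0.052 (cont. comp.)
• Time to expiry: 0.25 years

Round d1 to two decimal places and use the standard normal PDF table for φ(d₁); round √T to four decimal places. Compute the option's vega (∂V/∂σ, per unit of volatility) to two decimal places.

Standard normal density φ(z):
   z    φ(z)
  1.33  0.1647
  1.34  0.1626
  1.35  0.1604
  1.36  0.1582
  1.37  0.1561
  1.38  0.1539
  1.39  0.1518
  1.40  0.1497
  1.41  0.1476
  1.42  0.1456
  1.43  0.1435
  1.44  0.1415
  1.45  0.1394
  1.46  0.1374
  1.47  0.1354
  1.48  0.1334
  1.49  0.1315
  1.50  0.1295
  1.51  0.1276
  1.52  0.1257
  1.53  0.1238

9.73

σ√T = 0.27·√0.25 = 0.1350
d₁ = [ln(130/110) + (0.052 + 0.27²/2)·0.25] / 0.1350 = [0.1671 + 0.0221] / 0.1350 = 1.4012 ≈ 1.40
√T = √0.25 = 0.5000
φ(d₁) = φ(1.40) = 0.1497
vega = S·φ(d₁)·√T = 130·0.1497·0.5000 = 9.7305
(Vega is the same for a European call and put with the same parameters.)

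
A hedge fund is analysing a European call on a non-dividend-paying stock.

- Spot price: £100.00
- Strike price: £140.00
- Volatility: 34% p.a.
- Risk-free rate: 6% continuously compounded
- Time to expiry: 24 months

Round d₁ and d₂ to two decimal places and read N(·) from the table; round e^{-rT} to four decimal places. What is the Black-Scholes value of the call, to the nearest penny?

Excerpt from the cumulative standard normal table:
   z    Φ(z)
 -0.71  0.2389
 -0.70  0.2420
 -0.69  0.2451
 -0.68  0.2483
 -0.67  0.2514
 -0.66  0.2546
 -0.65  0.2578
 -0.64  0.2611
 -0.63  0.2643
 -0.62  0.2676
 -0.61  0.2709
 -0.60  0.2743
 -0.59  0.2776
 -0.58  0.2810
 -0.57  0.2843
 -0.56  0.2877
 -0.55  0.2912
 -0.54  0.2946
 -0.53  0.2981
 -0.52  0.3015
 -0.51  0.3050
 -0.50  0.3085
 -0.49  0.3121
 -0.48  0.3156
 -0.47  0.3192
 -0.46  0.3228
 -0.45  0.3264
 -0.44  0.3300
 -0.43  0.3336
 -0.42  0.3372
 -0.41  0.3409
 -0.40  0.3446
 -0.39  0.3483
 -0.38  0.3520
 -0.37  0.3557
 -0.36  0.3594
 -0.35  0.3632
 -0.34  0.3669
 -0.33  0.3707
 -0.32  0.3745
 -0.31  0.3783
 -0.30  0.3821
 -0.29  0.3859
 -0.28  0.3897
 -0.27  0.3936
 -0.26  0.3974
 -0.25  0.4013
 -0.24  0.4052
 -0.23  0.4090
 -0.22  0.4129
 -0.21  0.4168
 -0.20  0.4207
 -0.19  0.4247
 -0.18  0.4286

σ√T = 0.34 × 1.4142 = 0.4808
d₁ = [ln(100/140) + (0.06 + ½·0.34²)·2] / (σ√T) = (-0.3365 + 0.2356) / 0.4808 = -0.2098 ⇒ -0.21
d₂ = -0.2098 − 0.4808 = -0.6906 ⇒ -0.69
e^(−rT) = e^(−0.06·2) = 0.8869
N(d₁) = N(-0.21) = 0.4168;  N(d₂) = N(-0.69) = 0.2451
C = 100·0.4168 − 140·0.8869·0.2451 = 41.6800 − 30.4331 = 11.2469

£11.25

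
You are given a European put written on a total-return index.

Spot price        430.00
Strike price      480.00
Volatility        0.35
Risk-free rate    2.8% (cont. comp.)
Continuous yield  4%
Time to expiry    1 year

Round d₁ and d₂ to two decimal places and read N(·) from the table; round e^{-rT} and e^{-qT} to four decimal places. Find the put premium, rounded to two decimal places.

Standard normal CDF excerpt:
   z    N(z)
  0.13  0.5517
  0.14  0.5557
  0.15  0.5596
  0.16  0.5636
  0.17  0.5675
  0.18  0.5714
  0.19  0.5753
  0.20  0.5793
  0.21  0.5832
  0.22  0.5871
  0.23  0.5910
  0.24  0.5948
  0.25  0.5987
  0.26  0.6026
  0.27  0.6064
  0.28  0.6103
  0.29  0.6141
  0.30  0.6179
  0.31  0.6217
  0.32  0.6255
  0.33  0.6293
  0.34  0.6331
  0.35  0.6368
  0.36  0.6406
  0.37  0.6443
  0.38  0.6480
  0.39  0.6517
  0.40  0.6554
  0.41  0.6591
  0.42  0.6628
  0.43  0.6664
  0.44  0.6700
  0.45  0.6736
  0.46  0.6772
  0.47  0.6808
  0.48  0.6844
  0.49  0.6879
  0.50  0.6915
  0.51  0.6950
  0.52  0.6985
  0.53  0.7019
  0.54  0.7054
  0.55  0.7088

σ√T = 0.35·√1 = 0.3500
ln(S/K) + (r − q + σ²/2)T = ln(430/480) + (0.028 − 0.04 + 0.35²/2)·1 = -0.1100 + 0.0492 = -0.0608
d₁ = -0.0608 / 0.3500 = -0.1736 → -0.17
d₂ = d₁ − σ√T = -0.1736 − 0.3500 = -0.5236 → -0.52
e^(−qT) = e^(−0.04·1) = 0.9608;  e^(−rT) = e^(−0.028·1) = 0.9724
P = 480·0.9724·N(0.52) − 430·0.9608·N(0.17) = 480·0.9724·0.6985 − 430·0.9608·0.5675 = 326.0263 − 234.4592 = 91.5671

91.57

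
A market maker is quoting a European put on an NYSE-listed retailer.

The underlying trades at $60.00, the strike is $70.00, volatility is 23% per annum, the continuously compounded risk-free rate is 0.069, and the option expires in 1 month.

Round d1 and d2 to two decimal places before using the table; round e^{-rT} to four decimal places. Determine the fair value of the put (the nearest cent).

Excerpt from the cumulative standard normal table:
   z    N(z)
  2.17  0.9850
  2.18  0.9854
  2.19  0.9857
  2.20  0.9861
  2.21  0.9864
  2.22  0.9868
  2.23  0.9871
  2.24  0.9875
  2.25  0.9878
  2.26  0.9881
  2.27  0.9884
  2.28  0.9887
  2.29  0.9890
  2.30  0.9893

σ√T = 0.23 × 0.2887 = 0.0664
d₁ = [ln(60/70) + (0.069 + 0.23²/2)·0.08333] / 0.0664 = [-0.1542 + 0.0080] / 0.0664 = -2.2019 → -2.20
d₂ = d₁ − σ√T = -2.2019 − 0.0664 = -2.2683 → -2.27
e^(−rT) = e^(−0.069·0.08333) = 0.9943
N(−d₂) = N(2.27) = 0.9884;  N(−d₁) = N(2.20) = 0.9861
P = 70·0.9943·0.9884 − 60·0.9861 = 68.7936 − 59.1660 = 9.6276

$9.63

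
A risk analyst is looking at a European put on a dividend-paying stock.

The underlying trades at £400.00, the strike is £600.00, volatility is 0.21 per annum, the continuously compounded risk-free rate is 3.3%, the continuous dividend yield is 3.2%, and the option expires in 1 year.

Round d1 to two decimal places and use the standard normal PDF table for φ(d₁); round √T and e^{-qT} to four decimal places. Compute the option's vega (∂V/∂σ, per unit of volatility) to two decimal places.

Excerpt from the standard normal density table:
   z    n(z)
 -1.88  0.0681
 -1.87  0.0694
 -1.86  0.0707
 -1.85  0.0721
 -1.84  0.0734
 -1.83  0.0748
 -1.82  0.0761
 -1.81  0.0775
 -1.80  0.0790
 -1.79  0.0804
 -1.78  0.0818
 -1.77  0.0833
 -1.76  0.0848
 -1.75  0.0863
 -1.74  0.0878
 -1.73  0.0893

T = 1;  σ√T = 0.2100
d₁ = [ln(400/600) + (0.033 − 0.032 + 0.21²/2)·1] / 0.2100 = [-0.4055 + 0.0230] / 0.2100 = -1.8210 → -1.82
√T = √1 = 1.0000
φ(d₁) = φ(-1.82) = 0.0761
e^(−qT) = e^(−0.032·1) = 0.9685
vega = S·e^(−qT)·φ(d₁)·√T = 400·0.9685·0.0761·1.0000 = 29.4811
(Vega is the same for a European call and put with the same parameters.)

29.48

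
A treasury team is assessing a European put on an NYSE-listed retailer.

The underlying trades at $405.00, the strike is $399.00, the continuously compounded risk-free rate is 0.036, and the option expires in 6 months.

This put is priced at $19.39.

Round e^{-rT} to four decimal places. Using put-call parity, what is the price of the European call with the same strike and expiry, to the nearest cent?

e^(−rT) = e^(−0.036·0.5) = 0.9822
Put-call parity: C − P = S − K·e^(−rT) = 405 − 399·0.9822 = 405 − 391.8978 = 13.1022
C = P + (C − P) = 19.39 + (13.1022) = 32.4922

$32.49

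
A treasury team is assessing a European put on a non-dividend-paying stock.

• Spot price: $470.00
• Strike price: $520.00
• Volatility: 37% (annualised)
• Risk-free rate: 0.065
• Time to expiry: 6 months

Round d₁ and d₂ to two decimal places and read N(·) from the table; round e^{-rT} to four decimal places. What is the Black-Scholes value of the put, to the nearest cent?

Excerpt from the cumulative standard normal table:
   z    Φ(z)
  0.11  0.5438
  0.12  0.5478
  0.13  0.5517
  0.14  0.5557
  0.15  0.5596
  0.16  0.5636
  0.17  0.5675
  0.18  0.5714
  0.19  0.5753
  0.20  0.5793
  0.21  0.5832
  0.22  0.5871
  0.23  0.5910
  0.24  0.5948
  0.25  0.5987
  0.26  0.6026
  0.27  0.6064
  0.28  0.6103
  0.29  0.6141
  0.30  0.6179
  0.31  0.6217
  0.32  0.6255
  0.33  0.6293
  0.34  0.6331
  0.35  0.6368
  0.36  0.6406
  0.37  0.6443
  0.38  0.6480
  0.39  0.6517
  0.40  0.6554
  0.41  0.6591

$68.74

σ√T = 0.37 × 0.7071 = 0.2616
ln(S/K) + (r + σ²/2)T = ln(470/520) + (0.065 + 0.37²/2)·0.5 = -0.1011 + 0.0667 = -0.0344
d₁ = -0.0344 / 0.2616 = -0.1314 ⇒ -0.13
d₂ = d₁ − σ√T = -0.1314 − 0.2616 = -0.3930 ⇒ -0.39
exp(−rT) = exp(−0.065·0.5) = 0.9680
P = 520·0.9680·N(0.39) − 470·N(0.13) = 520·0.9680·0.6517 − 470·0.5517 = 328.0397 − 259.2990 = 68.7407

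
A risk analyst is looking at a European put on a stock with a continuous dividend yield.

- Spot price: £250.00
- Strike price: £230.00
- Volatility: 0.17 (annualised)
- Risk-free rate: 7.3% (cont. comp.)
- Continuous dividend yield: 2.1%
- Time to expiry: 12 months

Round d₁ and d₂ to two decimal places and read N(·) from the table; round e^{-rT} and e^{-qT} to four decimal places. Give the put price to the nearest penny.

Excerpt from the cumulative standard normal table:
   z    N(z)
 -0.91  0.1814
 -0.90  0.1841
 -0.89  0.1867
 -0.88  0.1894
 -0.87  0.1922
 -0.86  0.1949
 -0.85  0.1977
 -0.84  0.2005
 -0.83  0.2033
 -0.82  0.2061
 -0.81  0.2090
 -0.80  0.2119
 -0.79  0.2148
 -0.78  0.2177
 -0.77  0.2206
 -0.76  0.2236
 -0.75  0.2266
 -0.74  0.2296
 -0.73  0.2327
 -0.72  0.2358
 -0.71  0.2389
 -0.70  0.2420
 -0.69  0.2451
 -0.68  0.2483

T = 1;  σ√T = 0.1700
d₁ = [ln(250/230) + (0.073 − 0.021 + 0.17²/2)·1] / 0.1700 = [0.0834 + 0.0664] / 0.1700 = 0.8814 ⇒ 0.88
d₂ = d₁ − σ√T = 0.8814 − 0.1700 = 0.7114 ⇒ 0.71
exp(−qT) = exp(−0.021·1) = 0.9792;  exp(−rT) = exp(−0.073·1) = 0.9296
N(−d₂) = N(-0.71) = 0.2389;  N(−d₁) = N(-0.88) = 0.1894
P = 230·0.9296·0.2389 − 250·0.9792·0.1894 = 51.0787 − 46.3651 = 4.7136

£4.71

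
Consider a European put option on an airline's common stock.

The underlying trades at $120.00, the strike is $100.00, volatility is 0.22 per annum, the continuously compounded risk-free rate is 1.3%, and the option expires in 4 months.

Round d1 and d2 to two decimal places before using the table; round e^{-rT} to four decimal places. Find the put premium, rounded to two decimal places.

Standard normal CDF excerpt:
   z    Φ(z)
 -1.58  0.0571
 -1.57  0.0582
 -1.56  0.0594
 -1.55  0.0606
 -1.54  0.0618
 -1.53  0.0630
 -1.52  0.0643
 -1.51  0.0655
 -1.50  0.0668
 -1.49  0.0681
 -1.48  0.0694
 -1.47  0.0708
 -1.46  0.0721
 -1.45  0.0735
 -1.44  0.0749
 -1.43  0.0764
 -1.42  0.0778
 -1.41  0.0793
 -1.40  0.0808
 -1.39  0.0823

σ√T = 0.22·√0.3333 = 0.1270
ln(S/K) + (r + σ²/2)T = ln(120/100) + (0.013 + 0.22²/2)·0.3333 = 0.1823 + 0.0124 = 0.1947
d₁ = 0.1947 / 0.1270 = 1.5330 ⇒ 1.53
d₂ = d₁ − σ√T = 1.5330 − 0.1270 = 1.4060 ⇒ 1.41
exp(−rT) = exp(−0.013·0.3333) = 0.9957
P = 100·0.9957·N(-1.41) − 120·N(-1.53) = 100·0.9957·0.0793 − 120·0.0630 = 7.8959 − 7.5600 = 0.3359

$0.34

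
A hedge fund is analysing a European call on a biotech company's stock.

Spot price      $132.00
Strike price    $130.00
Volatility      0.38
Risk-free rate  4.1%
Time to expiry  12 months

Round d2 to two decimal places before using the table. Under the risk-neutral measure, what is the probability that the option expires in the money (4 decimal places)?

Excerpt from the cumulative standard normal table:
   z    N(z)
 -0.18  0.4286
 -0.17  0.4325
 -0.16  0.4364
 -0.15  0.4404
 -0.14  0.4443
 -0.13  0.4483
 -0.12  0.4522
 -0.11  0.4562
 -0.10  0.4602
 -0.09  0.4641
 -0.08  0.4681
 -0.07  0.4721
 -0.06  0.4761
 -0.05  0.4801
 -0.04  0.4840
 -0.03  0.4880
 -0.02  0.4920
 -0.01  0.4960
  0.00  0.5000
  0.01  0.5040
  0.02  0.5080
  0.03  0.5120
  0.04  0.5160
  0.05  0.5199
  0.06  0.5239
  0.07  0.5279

T = 1;  σ√T = 0.3800
d₁ = [ln(132/130) + (0.041 + ½·0.38²)·1] / (σ√T) = (0.0153 + 0.1132) / 0.3800 = 0.3381 ⇒ 0.34
d₂ = 0.3381 − 0.3800 = -0.0419 ⇒ -0.04
Risk-neutral Pr[S_T > K] = N(d₂) = N(-0.04) = 0.4840

0.4840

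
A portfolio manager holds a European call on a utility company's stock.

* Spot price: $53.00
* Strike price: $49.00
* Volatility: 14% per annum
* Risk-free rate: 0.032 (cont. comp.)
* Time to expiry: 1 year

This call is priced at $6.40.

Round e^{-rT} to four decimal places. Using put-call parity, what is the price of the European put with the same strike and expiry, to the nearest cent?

$0.86

e^(−rT) = e^(−0.032·1) = 0.9685
Put-call parity: C − P = S − K·e^(−rT) = 53 − 49·0.9685 = 53 − 47.4565 = 5.5435
P = C − (C − P) = 6.40 − (5.5435) = 0.8565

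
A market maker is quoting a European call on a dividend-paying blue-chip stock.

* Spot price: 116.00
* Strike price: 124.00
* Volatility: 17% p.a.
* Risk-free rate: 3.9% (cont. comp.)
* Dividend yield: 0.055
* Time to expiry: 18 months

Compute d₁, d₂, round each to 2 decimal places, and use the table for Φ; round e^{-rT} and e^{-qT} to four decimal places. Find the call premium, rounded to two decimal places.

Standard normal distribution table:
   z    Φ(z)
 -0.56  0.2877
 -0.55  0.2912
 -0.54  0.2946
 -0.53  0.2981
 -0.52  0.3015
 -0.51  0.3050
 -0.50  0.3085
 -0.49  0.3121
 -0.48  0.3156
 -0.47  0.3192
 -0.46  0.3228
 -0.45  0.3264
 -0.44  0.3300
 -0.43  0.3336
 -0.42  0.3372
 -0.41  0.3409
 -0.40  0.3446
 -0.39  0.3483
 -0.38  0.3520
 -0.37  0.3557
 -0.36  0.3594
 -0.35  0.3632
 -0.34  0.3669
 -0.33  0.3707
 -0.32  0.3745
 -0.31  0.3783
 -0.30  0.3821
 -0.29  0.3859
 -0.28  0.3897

σ√T = 0.17 × 1.2247 = 0.2082
d₁ = [ln(116/124) + (0.039 − 0.055 + 0.17²/2)·1.5] / 0.2082 = [-0.0667 − 0.0023] / 0.2082 = -0.3315 → -0.33
d₂ = d₁ − σ√T = -0.3315 − 0.2082 = -0.5397 → -0.54
e^(−qT) = e^(−0.055·1.5) = 0.9208;  e^(−rT) = e^(−0.039·1.5) = 0.9432
C = 116·0.9208·N(-0.33) − 124·0.9432·N(-0.54) = 116·0.9208·0.3707 − 124·0.9432·0.2946 = 39.5955 − 34.4555 = 5.1400

5.14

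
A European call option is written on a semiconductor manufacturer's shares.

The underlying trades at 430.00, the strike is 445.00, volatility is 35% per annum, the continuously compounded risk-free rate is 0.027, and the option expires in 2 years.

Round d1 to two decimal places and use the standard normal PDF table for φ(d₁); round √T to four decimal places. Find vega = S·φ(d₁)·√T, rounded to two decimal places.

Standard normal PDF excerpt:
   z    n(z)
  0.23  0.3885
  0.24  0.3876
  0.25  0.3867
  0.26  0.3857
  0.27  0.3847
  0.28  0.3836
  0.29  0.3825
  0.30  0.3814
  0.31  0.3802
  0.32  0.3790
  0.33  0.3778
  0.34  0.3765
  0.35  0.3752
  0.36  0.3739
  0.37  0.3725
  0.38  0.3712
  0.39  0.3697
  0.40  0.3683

232.60

σ√T = 0.35 × 1.4142 = 0.4950
d₁ = [ln(430/445) + (0.027 + ½·0.35²)·2] / (σ√T) = (-0.0343 + 0.1765) / 0.4950 = 0.2873 ⇒ 0.29
√T = √2 = 1.4142
φ(d₁) = φ(0.29) = 0.3825
vega = S·φ(d₁)·√T = 430·0.3825·1.4142 = 232.6005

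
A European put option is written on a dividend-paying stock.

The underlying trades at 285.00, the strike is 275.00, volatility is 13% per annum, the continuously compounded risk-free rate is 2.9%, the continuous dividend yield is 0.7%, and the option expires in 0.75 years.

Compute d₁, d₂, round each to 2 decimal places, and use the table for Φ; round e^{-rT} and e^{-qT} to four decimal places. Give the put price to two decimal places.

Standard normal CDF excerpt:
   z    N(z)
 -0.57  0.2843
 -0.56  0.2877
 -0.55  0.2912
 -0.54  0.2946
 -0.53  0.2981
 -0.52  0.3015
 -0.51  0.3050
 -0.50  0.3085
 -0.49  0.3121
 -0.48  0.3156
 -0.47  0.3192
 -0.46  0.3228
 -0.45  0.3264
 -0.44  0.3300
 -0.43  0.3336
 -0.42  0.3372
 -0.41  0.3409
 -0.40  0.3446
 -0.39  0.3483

T = 0.75;  σ√T = 0.1126
d₁ = [ln(285/275) + (0.029 − 0.007 + ½·0.13²)·0.75] / (σ√T) = (0.0357 + 0.0228) / 0.1126 = 0.5201 ≈ 0.52
d₂ = 0.5201 − 0.1126 = 0.4075 ≈ 0.41
exp(−qT) = exp(−0.007·0.75) = 0.9948;  exp(−rT) = exp(−0.029·0.75) = 0.9785
N(−d₂) = N(-0.41) = 0.3409;  N(−d₁) = N(-0.52) = 0.3015
P = 275·0.9785·0.3409 − 285·0.9948·0.3015 = 91.7319 − 85.4807 = 6.2513

6.25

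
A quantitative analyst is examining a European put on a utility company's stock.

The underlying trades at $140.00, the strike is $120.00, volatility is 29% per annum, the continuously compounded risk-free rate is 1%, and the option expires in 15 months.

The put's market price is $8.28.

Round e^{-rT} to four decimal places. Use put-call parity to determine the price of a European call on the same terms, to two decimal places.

$29.77

e^(−rT) = e^(−0.01·1.25) = 0.9876
Put-call parity: C − P = S − K·e^(−rT) = 140 − 120·0.9876 = 140 − 118.5120 = 21.4880
C = P + (C − P) = 8.28 + (21.4880) = 29.7680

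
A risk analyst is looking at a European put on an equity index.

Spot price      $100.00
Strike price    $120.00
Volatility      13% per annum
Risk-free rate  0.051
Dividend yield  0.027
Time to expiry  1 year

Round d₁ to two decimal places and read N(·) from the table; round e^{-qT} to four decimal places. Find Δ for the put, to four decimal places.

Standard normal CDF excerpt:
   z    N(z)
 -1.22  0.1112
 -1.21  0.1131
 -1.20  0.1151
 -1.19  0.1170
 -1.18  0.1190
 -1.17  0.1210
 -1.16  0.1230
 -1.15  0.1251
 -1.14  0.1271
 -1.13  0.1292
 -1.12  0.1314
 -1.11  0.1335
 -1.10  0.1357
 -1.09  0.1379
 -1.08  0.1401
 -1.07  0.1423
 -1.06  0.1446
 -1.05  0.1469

σ√T = 0.13 × 1.0000 = 0.1300
d₁ = [ln(100/120) + (0.051 − 0.027 + ½·0.13²)·1] / (σ√T) = (-0.1823 + 0.0324) / 0.1300 = -1.1529 → -1.15
N(d₁) = N(-1.15) = 0.1251
Δ_put = exp(−qT)·(N(d₁) − 1) = 0.9734·(0.1251 − 1) = -0.8516

-0.8516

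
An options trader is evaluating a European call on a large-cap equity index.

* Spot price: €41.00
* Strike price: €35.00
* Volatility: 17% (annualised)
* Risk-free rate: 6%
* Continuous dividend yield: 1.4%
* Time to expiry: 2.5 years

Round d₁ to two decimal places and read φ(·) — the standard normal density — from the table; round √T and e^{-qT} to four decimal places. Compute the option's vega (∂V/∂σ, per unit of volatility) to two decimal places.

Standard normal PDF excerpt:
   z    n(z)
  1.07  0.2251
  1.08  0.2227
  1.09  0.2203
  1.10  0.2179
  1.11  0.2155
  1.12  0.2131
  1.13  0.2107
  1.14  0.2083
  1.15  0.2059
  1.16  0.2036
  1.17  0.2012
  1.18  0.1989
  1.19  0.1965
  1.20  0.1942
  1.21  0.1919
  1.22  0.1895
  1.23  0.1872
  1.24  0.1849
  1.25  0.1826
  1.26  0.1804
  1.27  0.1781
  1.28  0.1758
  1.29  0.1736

12.89

σ√T = 0.17·√2.5 = 0.2688
d₁ = [ln(41/35) + (0.06 − 0.014 + 0.17²/2)·2.5] / 0.2688 = [0.1582 + 0.1511] / 0.2688 = 1.1509 ≈ 1.15
√T = √2.5 = 1.5811
φ(d₁) = φ(1.15) = 0.2059
exp(−qT) = exp(−0.014·2.5) = 0.9656
vega = S·exp(−qT)·φ(d₁)·√T = 41·0.9656·0.2059·1.5811 = 12.8883
(Call and put vega coincide under Black-Scholes.)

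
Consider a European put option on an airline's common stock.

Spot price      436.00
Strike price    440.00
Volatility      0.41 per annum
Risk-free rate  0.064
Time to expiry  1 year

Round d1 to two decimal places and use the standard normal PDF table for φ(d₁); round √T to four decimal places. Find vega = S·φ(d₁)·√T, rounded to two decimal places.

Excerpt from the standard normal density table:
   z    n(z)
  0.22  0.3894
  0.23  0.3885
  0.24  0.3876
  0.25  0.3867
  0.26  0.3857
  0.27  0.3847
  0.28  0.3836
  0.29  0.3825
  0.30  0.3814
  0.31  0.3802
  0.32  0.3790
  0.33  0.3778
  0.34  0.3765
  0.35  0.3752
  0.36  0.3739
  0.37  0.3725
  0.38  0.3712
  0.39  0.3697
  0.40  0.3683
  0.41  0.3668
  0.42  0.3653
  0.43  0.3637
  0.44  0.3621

σ√T = 0.41·√1 = 0.4100
d₁ = [ln(436/440) + (0.064 + ½·0.41²)·1] / (σ√T) = (-0.0091 + 0.1480) / 0.4100 = 0.3388 → 0.34
√T = √1 = 1.0000
φ(d₁) = φ(0.34) = 0.3765
vega = S·φ(d₁)·√T = 436·0.3765·1.0000 = 164.1540
(The call has the same vega.)

164.15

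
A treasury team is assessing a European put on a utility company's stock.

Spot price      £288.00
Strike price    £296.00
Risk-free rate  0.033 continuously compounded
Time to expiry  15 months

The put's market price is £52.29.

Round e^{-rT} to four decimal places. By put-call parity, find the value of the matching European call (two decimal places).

£56.25

exp(−rT) = exp(−0.033·1.25) = 0.9596
Put-call parity: C − P = S − K·e^(−rT) = 288 − 296·0.9596 = 288 − 284.0416 = 3.9584
C = P + (C − P) = 52.29 + (3.9584) = 56.2484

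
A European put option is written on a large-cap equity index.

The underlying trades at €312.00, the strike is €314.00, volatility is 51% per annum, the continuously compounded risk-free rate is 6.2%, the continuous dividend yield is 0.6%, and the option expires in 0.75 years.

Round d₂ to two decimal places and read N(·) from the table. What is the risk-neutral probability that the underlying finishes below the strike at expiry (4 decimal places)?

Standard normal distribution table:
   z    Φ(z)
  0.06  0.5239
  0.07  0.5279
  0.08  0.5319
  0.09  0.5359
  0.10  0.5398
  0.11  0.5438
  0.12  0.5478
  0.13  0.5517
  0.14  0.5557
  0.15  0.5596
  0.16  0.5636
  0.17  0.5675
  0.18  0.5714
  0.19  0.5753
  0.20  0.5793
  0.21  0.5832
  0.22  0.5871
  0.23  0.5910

0.5557

σ√T = 0.51·√0.75 = 0.4417
d₁ = [ln(312/314) + (0.062 − 0.006 + 0.51²/2)·0.75] / 0.4417 = [-0.0064 + 0.1395] / 0.4417 = 0.3015 ⇒ 0.30
d₂ = d₁ − σ√T = 0.3015 − 0.4417 = -0.1402 ⇒ -0.14
Risk-neutral Pr[S_T < K] = N(−d₂) = N(0.14) = 0.5557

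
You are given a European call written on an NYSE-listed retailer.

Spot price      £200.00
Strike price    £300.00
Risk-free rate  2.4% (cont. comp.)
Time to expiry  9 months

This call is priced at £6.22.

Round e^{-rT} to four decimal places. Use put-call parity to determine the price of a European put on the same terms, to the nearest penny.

exp(−rT) = exp(−0.024·0.75) = 0.9822
Put-call parity: C − P = S − K·e^(−rT) = 200 − 300·0.9822 = 200 − 294.6600 = -94.6600
P = C − (C − P) = 6.22 − (-94.6600) = 100.8800

£100.88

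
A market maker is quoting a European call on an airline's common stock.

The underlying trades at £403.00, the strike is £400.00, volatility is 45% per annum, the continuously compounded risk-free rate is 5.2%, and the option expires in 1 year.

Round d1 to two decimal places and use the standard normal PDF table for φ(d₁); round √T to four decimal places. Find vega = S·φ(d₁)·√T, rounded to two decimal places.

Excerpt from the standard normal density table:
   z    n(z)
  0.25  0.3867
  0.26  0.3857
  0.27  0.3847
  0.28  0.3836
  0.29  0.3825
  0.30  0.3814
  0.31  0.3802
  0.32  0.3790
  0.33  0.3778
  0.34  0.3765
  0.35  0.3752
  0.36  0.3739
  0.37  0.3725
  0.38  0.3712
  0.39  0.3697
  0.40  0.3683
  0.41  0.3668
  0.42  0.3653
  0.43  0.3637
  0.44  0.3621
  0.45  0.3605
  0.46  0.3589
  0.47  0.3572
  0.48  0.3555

σ√T = 0.45·√1 = 0.4500
d₁ = [ln(403/400) + (0.052 + 0.45²/2)·1] / 0.4500 = [0.0075 + 0.1532] / 0.4500 = 0.3572 which rounds to 0.36
√T = √1 = 1.0000
φ(d₁) = φ(0.36) = 0.3739
vega = S·φ(d₁)·√T = 403·0.3739·1.0000 = 150.6817

150.68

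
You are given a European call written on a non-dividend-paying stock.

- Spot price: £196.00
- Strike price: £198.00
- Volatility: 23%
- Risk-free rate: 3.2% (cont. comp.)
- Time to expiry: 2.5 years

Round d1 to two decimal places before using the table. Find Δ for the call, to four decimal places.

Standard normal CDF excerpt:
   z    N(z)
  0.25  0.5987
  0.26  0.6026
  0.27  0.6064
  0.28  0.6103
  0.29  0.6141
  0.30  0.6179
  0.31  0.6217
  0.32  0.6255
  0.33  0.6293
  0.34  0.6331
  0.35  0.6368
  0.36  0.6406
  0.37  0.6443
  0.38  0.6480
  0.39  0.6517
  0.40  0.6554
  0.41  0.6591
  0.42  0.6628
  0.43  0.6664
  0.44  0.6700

σ√T = 0.23 × 1.5811 = 0.3637
d₁ = [ln(196/198) + (0.032 + 0.23²/2)·2.5] / 0.3637 = [-0.0102 + 0.1461] / 0.3637 = 0.3739 → 0.37
N(d₁) = N(0.37) = 0.6443
Δ_call = N(d₁) = 0.6443

0.6443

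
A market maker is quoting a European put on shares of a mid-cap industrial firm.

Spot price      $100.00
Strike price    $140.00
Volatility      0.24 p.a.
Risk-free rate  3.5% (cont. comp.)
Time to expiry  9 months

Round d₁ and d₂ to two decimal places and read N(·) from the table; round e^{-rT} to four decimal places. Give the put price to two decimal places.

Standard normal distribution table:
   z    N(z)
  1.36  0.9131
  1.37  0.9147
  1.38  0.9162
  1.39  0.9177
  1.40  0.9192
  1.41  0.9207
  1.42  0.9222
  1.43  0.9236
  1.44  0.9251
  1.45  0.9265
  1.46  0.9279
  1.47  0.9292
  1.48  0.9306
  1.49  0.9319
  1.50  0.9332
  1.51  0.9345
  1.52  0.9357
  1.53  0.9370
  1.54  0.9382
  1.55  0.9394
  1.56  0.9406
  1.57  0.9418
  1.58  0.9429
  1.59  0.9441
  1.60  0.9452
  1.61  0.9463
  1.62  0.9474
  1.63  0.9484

$37.13

σ√T = 0.24 × 0.8660 = 0.2078
d₁ = [ln(100/140) + (0.035 + 0.24²/2)·0.75] / 0.2078 = [-0.3365 + 0.0478] / 0.2078 = -1.3886 which rounds to -1.39
d₂ = d₁ − σ√T = -1.3886 − 0.2078 = -1.5965 which rounds to -1.60
exp(−rT) = exp(−0.035·0.75) = 0.9741
N(−d₂) = N(1.60) = 0.9452;  N(−d₁) = N(1.39) = 0.9177
P = 140·0.9741·0.9452 − 100·0.9177 = 128.9007 − 91.7700 = 37.1307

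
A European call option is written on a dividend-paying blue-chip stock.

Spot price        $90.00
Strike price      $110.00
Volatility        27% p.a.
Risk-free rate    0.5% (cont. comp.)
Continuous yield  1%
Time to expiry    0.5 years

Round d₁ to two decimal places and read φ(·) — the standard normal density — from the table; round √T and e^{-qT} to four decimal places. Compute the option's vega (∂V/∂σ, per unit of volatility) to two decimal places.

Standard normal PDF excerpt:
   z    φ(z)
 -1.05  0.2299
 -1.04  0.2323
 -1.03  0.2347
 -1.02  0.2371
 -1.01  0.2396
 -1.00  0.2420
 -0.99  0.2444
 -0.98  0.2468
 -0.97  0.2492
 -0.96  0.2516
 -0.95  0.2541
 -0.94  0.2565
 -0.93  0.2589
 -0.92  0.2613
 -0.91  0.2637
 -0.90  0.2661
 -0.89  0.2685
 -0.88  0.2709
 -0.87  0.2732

15.78

σ√T = 0.27 × 0.7071 = 0.1909
d₁ = [ln(90/110) + (0.005 − 0.01 + 0.27²/2)·0.5] / 0.1909 = [-0.2007 + 0.0157] / 0.1909 = -0.9687 which rounds to -0.97
√T = √0.5 = 0.7071
φ(d₁) = φ(-0.97) = 0.2492
exp(−qT) = exp(−0.01·0.5) = 0.9950
vega = S·exp(−qT)·φ(d₁)·√T = 90·0.9950·0.2492·0.7071 = 15.7795
(Call and put vega coincide under Black-Scholes.)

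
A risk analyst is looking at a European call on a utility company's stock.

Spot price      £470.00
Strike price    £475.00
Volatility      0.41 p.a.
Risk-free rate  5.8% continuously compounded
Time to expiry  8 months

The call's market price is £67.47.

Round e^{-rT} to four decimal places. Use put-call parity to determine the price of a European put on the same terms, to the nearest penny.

e^(−rT) = e^(−0.058·0.6667) = 0.9621
Put-call parity: C − P = S − K·e^(−rT) = 470 − 475·0.9621 = 470 − 456.9975 = 13.0025
P = C − (C − P) = 67.47 − (13.0025) = 54.4675

£54.47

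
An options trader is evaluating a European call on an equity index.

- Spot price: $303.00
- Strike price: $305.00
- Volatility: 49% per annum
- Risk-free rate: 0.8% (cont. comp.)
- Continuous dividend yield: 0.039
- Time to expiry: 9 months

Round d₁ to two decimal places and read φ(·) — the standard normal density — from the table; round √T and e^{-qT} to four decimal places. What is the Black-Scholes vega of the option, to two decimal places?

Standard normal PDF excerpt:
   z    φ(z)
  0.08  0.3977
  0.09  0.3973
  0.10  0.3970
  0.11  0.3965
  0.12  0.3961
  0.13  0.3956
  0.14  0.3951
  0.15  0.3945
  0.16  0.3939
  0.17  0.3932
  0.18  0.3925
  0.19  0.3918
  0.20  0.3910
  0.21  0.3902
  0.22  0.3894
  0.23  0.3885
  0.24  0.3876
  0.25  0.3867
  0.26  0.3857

100.69

T = 0.75;  σ√T = 0.4244
d₁ = [ln(303/305) + (0.008 − 0.039 + 0.49²/2)·0.75] / 0.4244 = [-0.0066 + 0.0668] / 0.4244 = 0.1419 → 0.14
√T = √0.75 = 0.8660
φ(d₁) = φ(0.14) = 0.3951
e^(−qT) = e^(−0.039·0.75) = 0.9712
vega = S·e^(−qT)·φ(d₁)·√T = 303·0.9712·0.3951·0.8660 = 100.6877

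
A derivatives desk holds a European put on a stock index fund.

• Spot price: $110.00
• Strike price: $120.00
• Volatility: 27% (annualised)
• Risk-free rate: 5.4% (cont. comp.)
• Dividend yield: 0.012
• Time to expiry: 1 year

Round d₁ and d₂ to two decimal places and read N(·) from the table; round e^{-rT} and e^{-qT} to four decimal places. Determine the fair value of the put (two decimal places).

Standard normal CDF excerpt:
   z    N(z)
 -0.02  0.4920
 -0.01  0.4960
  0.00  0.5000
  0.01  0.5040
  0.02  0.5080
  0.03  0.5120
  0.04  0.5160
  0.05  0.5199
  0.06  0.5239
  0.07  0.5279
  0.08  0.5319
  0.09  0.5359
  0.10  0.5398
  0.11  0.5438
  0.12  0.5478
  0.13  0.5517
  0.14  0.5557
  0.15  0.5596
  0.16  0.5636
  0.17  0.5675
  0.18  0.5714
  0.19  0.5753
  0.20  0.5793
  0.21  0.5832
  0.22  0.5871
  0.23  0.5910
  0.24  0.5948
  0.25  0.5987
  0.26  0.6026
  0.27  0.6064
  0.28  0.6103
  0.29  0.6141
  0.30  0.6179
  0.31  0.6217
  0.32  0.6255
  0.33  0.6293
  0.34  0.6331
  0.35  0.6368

$14.60

σ√T = 0.27 × 1.0000 = 0.2700
d₁ = [ln(110/120) + (0.054 − 0.012 + ½·0.27²)·1] / (σ√T) = (-0.0870 + 0.0784) / 0.2700 = -0.0317 → -0.03
d₂ = -0.0317 − 0.2700 = -0.3017 → -0.30
e^(−qT) = e^(−0.012·1) = 0.9881;  e^(−rT) = e^(−0.054·1) = 0.9474
P = 120·0.9474·N(0.30) − 110·0.9881·N(0.03) = 120·0.9474·0.6179 − 110·0.9881·0.5120 = 70.2478 − 55.6498 = 14.5980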